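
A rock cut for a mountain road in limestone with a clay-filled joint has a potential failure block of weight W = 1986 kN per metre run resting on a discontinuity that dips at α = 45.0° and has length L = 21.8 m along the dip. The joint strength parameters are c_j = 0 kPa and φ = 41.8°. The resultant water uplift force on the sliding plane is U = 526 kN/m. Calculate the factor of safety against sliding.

Resolving the block weight along and normal to the plane and applying the Mohr–Coulomb strength on the joint:
N' = W cosα − U = 1986·cos45.0° − 526 = 878.3 kN/m
Driving force T = W sinα = 1986·sin45.0° = 1404.3 kN/m
Resisting force R = c_j·L + N'·tanφ = 0·21.8 + 878.3·tan41.8° = 0.0 + 785.3 = 785.3 kN/m
FS = R / T = 785.3 / 1404.3 = 0.559

FS = 0.56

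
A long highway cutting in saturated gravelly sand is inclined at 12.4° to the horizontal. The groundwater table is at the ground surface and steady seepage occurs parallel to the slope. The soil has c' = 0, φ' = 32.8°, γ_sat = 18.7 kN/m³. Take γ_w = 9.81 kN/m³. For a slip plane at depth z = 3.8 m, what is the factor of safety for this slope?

With seepage parallel to the slope and the water table at the surface, the effective normal stress on the slip plane uses the buoyant unit weight γ' = γ_sat − γ_w while the driving shear stress uses γ_sat:
FS = [c' + γ' z cos²β tanφ'] / [γ_sat z sinβ cosβ]
(For c' = 0 this reduces to FS = (γ'/γ_sat)·tanφ'/tanβ.)
γ' = 18.7 − 9.81 = 8.89 kN/m³
Numerator = 0.0 + 8.89·3.8·cos²12.4°·tan32.8° = 0.0 + 8.89·3.8·0.9539·0.6445 = 20.767 kPa
Denominator = 18.7·3.8·sin12.4°·cos12.4° = 18.7·3.8·0.2147·0.9767 = 14.903 kPa
FS = 20.767 / 14.903 = 1.393

FS = 1.39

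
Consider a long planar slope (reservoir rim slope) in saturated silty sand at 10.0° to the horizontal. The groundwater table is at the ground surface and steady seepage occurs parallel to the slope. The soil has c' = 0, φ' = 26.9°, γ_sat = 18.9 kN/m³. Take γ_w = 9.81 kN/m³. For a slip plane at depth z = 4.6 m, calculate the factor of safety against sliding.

FS = 1.38

With seepage parallel to the slope and the water table at the surface, the effective normal stress on the slip plane uses the buoyant unit weight γ' = γ_sat − γ_w while the driving shear stress uses γ_sat:
FS = [c' + γ' z cos²β tanφ'] / [γ_sat z sinβ cosβ]
(For c' = 0 this reduces to FS = (γ'/γ_sat)·tanφ'/tanβ.)
γ' = 18.9 − 9.81 = 9.09 kN/m³
Numerator = 0.0 + 9.09·4.6·cos²10.0°·tan26.9° = 0.0 + 9.09·4.6·0.9698·0.5073 = 20.574 kPa
Denominator = 18.9·4.6·sin10.0°·cos10.0° = 18.9·4.6·0.1736·0.9848 = 14.868 kPa
FS = 20.574 / 14.868 = 1.384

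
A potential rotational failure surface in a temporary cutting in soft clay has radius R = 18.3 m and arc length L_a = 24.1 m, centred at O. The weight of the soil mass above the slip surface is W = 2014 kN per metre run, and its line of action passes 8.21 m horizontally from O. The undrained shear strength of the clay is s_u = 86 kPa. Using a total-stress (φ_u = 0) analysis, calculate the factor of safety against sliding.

Taking moments about the centre O, the resisting moment is provided by the undrained shear strength acting along the arc:
M_R = s_u·L_a·R = 86·24.10·18.3 = 37928.6 kN·m/m
M_D = W·d = 2014·8.21 = 16534.9 kN·m/m
FS = M_R / M_D = 37928.6 / 16534.9 = 2.294

FS = 2.29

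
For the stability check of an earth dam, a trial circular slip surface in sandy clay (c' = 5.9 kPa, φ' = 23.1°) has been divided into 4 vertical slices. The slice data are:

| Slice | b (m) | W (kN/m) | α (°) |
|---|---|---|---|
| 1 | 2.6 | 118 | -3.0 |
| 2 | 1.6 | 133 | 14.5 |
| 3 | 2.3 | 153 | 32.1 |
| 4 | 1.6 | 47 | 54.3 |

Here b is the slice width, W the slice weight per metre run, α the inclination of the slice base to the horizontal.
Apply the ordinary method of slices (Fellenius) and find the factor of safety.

Ordinary method of slices: FS = Σ[c'·Δl_i + (W_i cosα_i)·tanφ'] / Σ W_i sinα_i, with Δl_i = b_i / cosα_i.
Slice 1: Δl = 2.6/cos(-3.0°) = 2.604 m; N'_1 = 118·cos(-3.0°) = 117.8; c'Δl = 15.36; W sinα = -6.2
Slice 2: Δl = 1.6/cos14.5° = 1.653 m; N'_2 = 133·cos14.5° = 128.8; c'Δl = 9.75; W sinα = 33.3
Slice 3: Δl = 2.3/cos32.1° = 2.715 m; N'_3 = 153·cos32.1° = 129.6; c'Δl = 16.02; W sinα = 81.3
Slice 4: Δl = 1.6/cos54.3° = 2.742 m; N'_4 = 47·cos54.3° = 27.4; c'Δl = 16.18; W sinα = 38.2
Σc'Δl = 57.3 kN/m; ΣN' = 403.6 kN/m; ΣW sinα = 146.6 kN/m
Resisting = 57.3 + 403.6·tan23.1° = 57.3 + 172.2 = 229.5 kN/m
FS = 229.5 / 146.6 = 1.565

FS = 1.57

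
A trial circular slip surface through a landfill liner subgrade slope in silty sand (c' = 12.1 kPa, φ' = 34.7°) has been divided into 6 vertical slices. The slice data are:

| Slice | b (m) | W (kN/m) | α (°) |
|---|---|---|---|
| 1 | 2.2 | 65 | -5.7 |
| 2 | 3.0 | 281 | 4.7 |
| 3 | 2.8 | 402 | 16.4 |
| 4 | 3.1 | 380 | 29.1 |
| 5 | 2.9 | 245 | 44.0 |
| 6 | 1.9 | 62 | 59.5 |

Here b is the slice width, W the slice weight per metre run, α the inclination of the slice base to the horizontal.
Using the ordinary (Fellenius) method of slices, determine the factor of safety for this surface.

Ordinary method of slices: FS = Σ[c'·Δl_i + (W_i cosα_i)·tanφ'] / Σ W_i sinα_i, with Δl_i = b_i / cosα_i.
Slice 1: Δl = 2.2/cos(-5.7°) = 2.211 m; N'_1 = 65·cos(-5.7°) = 64.7; c'Δl = 26.75; W sinα = -6.5
Slice 2: Δl = 3.0/cos4.7° = 3.010 m; N'_2 = 281·cos4.7° = 280.1; c'Δl = 36.42; W sinα = 23.0
Slice 3: Δl = 2.8/cos16.4° = 2.919 m; N'_3 = 402·cos16.4° = 385.6; c'Δl = 35.32; W sinα = 113.5
Slice 4: Δl = 3.1/cos29.1° = 3.548 m; N'_4 = 380·cos29.1° = 332.0; c'Δl = 42.93; W sinα = 184.8
Slice 5: Δl = 2.9/cos44.0° = 4.031 m; N'_5 = 245·cos44.0° = 176.2; c'Δl = 48.78; W sinα = 170.2
Slice 6: Δl = 1.9/cos59.5° = 3.744 m; N'_6 = 62·cos59.5° = 31.5; c'Δl = 45.30; W sinα = 53.4
Σc'Δl = 235.5 kN/m; ΣN' = 1270.1 kN/m; ΣW sinα = 538.5 kN/m
Resisting = 235.5 + 1270.1·tan34.7° = 235.5 + 879.5 = 1115.0 kN/m
FS = 1115.0 / 538.5 = 2.071

FS = 2.07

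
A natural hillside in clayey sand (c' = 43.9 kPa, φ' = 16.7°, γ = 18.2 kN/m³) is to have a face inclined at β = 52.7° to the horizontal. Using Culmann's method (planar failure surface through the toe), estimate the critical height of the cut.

Culmann's analysis gives the critical failure plane at α_cr = (β + φ')/2 = (52.7 + 16.7)/2 = 34.7°, and the critical height
H_c = (4c'/γ) · sinβ cosφ' / [1 − cos(β − φ')]
    = (4·43.9/18.2) · sin52.7°·cos16.7° / [1 − cos(36.0°)]
    = 9.648 · 0.7955·0.9578 / [1 − 0.8090]
    = 9.648 · 0.7619 / 0.1910
    = 38.49 m

H_c = 38.49 m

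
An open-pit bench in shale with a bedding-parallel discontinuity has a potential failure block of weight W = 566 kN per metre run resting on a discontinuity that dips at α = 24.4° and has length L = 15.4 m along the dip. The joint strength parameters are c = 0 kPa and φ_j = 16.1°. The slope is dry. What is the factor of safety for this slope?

FS = 0.64

Resolving the block weight along and normal to the plane and applying the Mohr–Coulomb strength on the joint:
N' = W cosα = 566·cos24.4° = 515.4 kN/m
Driving force T = W sinα = 566·sin24.4° = 233.8 kN/m
Resisting force R = c·L + N'·tanφ_j = 0·15.4 + 515.4·tan16.1° = 0.0 + 148.8 = 148.8 kN/m
FS = R / T = 148.8 / 233.8 = 0.636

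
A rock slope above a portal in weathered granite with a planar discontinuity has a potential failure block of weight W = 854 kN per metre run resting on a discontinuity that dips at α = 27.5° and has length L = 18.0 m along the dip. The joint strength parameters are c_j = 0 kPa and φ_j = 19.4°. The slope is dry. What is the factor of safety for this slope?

Resolving the block weight along and normal to the plane and applying the Mohr–Coulomb strength on the joint:
N' = W cosα = 854·cos27.5° = 757.5 kN/m
Driving force T = W sinα = 854·sin27.5° = 394.3 kN/m
Resisting force R = c_j·L + N'·tanφ_j = 0·18.0 + 757.5·tan19.4° = 0.0 + 266.8 = 266.8 kN/m
FS = R / T = 266.8 / 394.3 = 0.676

FS = 0.68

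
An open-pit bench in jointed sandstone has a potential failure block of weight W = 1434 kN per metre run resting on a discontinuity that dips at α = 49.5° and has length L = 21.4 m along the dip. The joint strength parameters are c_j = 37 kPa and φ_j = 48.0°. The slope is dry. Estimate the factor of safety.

FS = 1.67

Resolving the block weight along and normal to the plane and applying the Mohr–Coulomb strength on the joint:
N' = W cosα = 1434·cos49.5° = 931.3 kN/m
Driving force T = W sinα = 1434·sin49.5° = 1090.4 kN/m
Resisting force R = c_j·L + N'·tanφ_j = 37·21.4 + 931.3·tan48.0° = 791.8 + 1034.3 = 1826.1 kN/m
FS = R / T = 1826.1 / 1090.4 = 1.675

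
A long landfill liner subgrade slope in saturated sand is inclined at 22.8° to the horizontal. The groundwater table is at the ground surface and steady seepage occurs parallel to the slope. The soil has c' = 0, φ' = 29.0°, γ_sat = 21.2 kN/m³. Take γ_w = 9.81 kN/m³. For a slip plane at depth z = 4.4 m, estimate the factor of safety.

FS = 0.71

With seepage parallel to the slope and the water table at the surface, the effective normal stress on the slip plane uses the buoyant unit weight γ' = γ_sat − γ_w while the driving shear stress uses γ_sat:
FS = [c' + γ' z cos²β tanφ'] / [γ_sat z sinβ cosβ]
(For c' = 0 this reduces to FS = (γ'/γ_sat)·tanφ'/tanβ.)
γ' = 21.2 − 9.81 = 11.39 kN/m³
Numerator = 0.0 + 11.39·4.4·cos²22.8°·tan29.0° = 0.0 + 11.39·4.4·0.8498·0.5543 = 23.608 kPa
Denominator = 21.2·4.4·sin22.8°·cos22.8° = 21.2·4.4·0.3875·0.9219 = 33.323 kPa
FS = 23.608 / 33.323 = 0.708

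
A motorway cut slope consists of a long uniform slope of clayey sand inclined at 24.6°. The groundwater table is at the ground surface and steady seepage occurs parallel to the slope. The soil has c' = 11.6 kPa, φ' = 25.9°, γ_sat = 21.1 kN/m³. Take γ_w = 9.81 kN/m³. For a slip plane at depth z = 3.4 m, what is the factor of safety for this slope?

FS = 0.99

With seepage parallel to the slope and the water table at the surface, the effective normal stress on the slip plane uses the buoyant unit weight γ' = γ_sat − γ_w while the driving shear stress uses γ_sat:
FS = [c' + γ' z cos²β tanφ'] / [γ_sat z sinβ cosβ]
γ' = 21.1 − 9.81 = 11.29 kN/m³
Numerator = 11.6 + 11.29·3.4·cos²24.6°·tan25.9° = 11.6 + 11.29·3.4·0.8267·0.4856 = 27.009 kPa
Denominator = 21.1·3.4·sin24.6°·cos24.6° = 21.1·3.4·0.4163·0.9092 = 27.153 kPa
FS = 27.009 / 27.153 = 0.995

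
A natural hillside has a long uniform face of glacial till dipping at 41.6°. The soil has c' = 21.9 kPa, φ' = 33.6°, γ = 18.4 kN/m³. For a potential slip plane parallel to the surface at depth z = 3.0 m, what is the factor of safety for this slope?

FS = 1.55

For an infinite slope with a slip plane parallel to the surface (no pore pressure): FS = [c' + γz cos²β tanφ'] / [γz sinβ cosβ].
γz = 18.4·3.0 = 55.20 kN/m²
Numerator = 21.9 + 55.20·cos²41.6°·tan33.6° = 21.9 + 55.20·0.5592·0.6644 = 42.409 kPa
Denominator = 55.20·sin41.6°·cos41.6° = 55.20·0.6639·0.7478 = 27.406 kPa
FS = 42.409 / 27.406 = 1.547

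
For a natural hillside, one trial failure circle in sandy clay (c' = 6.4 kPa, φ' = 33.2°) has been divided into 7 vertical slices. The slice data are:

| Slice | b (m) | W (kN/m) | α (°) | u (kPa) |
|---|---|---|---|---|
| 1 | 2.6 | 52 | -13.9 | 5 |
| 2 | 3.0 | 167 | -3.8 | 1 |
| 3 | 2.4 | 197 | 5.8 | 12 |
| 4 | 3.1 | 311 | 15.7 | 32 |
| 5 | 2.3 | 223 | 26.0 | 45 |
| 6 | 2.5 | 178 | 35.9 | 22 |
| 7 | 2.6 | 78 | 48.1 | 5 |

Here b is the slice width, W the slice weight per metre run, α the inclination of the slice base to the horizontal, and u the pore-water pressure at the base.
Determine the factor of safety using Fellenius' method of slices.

Ordinary method of slices: FS = Σ[c'·Δl_i + (W_i cosα_i − u_i·Δl_i)·tanφ'] / Σ W_i sinα_i, with Δl_i = b_i / cosα_i.
Slice 1: Δl = 2.6/cos(-13.9°) = 2.678 m; N'_1 = 52·cos(-13.9°) − 5·2.678 = 37.1; c'Δl = 17.14; W sinα = -12.5
Slice 2: Δl = 3.0/cos(-3.8°) = 3.007 m; N'_2 = 167·cos(-3.8°) − 1·3.007 = 163.6; c'Δl = 19.24; W sinα = -11.1
Slice 3: Δl = 2.4/cos5.8° = 2.412 m; N'_3 = 197·cos5.8° − 12·2.412 = 167.0; c'Δl = 15.44; W sinα = 19.9
Slice 4: Δl = 3.1/cos15.7° = 3.220 m; N'_4 = 311·cos15.7° − 32·3.220 = 196.4; c'Δl = 20.61; W sinα = 84.2
Slice 5: Δl = 2.3/cos26.0° = 2.559 m; N'_5 = 223·cos26.0° − 45·2.559 = 85.3; c'Δl = 16.38; W sinα = 97.8
Slice 6: Δl = 2.5/cos35.9° = 3.086 m; N'_6 = 178·cos35.9° − 22·3.086 = 76.3; c'Δl = 19.75; W sinα = 104.4
Slice 7: Δl = 2.6/cos48.1° = 3.893 m; N'_7 = 78·cos48.1° − 5·3.893 = 32.6; c'Δl = 24.92; W sinα = 58.1
Σc'Δl = 133.5 kN/m; ΣN' = 758.3 kN/m; ΣW sinα = 340.7 kN/m
Resisting = 133.5 + 758.3·tan33.2° = 133.5 + 496.2 = 629.7 kN/m
FS = 629.7 / 340.7 = 1.848

FS = 1.85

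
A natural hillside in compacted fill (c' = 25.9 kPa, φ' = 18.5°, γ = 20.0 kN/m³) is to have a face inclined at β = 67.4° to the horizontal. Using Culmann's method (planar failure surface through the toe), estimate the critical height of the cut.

Culmann's analysis gives the critical failure plane at α_cr = (β + φ')/2 = (67.4 + 18.5)/2 = 43.0°, and the critical height
H_c = (4c'/γ) · sinβ cosφ' / [1 − cos(β − φ')]
    = (4·25.9/20.0) · sin67.4°·cos18.5° / [1 − cos(48.9°)]
    = 5.180 · 0.9232·0.9483 / [1 − 0.6574]
    = 5.180 · 0.8755 / 0.3426
    = 13.24 m

H_c = 13.24 m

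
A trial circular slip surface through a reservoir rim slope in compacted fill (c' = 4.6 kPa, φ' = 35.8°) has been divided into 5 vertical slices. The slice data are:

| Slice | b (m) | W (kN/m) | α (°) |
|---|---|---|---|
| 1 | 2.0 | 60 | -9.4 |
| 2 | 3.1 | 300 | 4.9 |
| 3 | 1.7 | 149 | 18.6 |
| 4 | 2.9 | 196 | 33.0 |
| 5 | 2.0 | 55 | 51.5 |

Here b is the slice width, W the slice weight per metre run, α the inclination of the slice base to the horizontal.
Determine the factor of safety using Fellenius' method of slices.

Ordinary method of slices: FS = Σ[c'·Δl_i + (W_i cosα_i)·tanφ'] / Σ W_i sinα_i, with Δl_i = b_i / cosα_i.
Slice 1: Δl = 2.0/cos(-9.4°) = 2.027 m; N'_1 = 60·cos(-9.4°) = 59.2; c'Δl = 9.33; W sinα = -9.8
Slice 2: Δl = 3.1/cos4.9° = 3.111 m; N'_2 = 300·cos4.9° = 298.9; c'Δl = 14.31; W sinα = 25.6
Slice 3: Δl = 1.7/cos18.6° = 1.794 m; N'_3 = 149·cos18.6° = 141.2; c'Δl = 8.25; W sinα = 47.5
Slice 4: Δl = 2.9/cos33.0° = 3.458 m; N'_4 = 196·cos33.0° = 164.4; c'Δl = 15.91; W sinα = 106.7
Slice 5: Δl = 2.0/cos51.5° = 3.213 m; N'_5 = 55·cos51.5° = 34.2; c'Δl = 14.78; W sinα = 43.0
Σc'Δl = 62.6 kN/m; ΣN' = 697.9 kN/m; ΣW sinα = 213.1 kN/m
Resisting = 62.6 + 697.9·tan35.8° = 62.6 + 503.4 = 565.9 kN/m
FS = 565.9 / 213.1 = 2.655

FS = 2.66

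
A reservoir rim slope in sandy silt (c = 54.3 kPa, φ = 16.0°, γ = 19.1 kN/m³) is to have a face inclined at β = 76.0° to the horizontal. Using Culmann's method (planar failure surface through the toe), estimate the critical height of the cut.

H_c = 21.21 m

Culmann's analysis gives the critical failure plane at α_cr = (β + φ)/2 = (76.0 + 16.0)/2 = 46.0°, and the critical height
H_c = (4c/γ) · sinβ cosφ / [1 − cos(β − φ)]
    = (4·54.3/19.1) · sin76.0°·cos16.0° / [1 − cos(60.0°)]
    = 11.372 · 0.9703·0.9613 / [1 − 0.5000]
    = 11.372 · 0.9327 / 0.5000
    = 21.21 m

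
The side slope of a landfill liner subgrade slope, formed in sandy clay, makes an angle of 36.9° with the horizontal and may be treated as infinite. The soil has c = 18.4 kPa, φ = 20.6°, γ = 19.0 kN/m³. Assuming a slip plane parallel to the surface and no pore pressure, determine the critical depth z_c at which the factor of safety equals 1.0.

Setting FS = 1.00 in FS = [c + γz cos²β tanφ] / [γz sinβ cosβ] and solving for z:
z = c / [γ cosβ (FS·sinβ − cosβ·tanφ)]
  = 18.4 / [19.0·cos36.9°·(1.00·sin36.9° − cos36.9°·tan20.6°)]
  = 18.4 / [19.0·0.7997·(1.00·0.6004 − 0.7997·0.3759)]
  = 18.4 / 4.5557 = 4.039 m

z_c = 4.04 m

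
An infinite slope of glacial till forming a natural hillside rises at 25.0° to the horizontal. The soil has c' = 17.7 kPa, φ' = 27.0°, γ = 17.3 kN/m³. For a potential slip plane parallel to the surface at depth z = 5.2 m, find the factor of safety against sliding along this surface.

FS = 1.61

For an infinite slope with a slip plane parallel to the surface (no pore pressure): FS = [c' + γz cos²β tanφ'] / [γz sinβ cosβ].
γz = 17.3·5.2 = 89.96 kN/m²
Numerator = 17.7 + 89.96·cos²25.0°·tan27.0° = 17.7 + 89.96·0.8214·0.5095 = 55.350 kPa
Denominator = 89.96·sin25.0°·cos25.0° = 89.96·0.4226·0.9063 = 34.457 kPa
FS = 55.350 / 34.457 = 1.606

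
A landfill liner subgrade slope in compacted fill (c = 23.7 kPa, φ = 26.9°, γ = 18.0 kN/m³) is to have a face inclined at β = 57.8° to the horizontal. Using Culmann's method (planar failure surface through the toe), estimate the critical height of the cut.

H_c = 28.00 m

Culmann's analysis gives the critical failure plane at α_cr = (β + φ)/2 = (57.8 + 26.9)/2 = 42.3°, and the critical height
H_c = (4c/γ) · sinβ cosφ / [1 − cos(β − φ)]
    = (4·23.7/18.0) · sin57.8°·cos26.9° / [1 − cos(30.9°)]
    = 5.267 · 0.8462·0.8918 / [1 − 0.8581]
    = 5.267 · 0.7546 / 0.1419
    = 28.00 m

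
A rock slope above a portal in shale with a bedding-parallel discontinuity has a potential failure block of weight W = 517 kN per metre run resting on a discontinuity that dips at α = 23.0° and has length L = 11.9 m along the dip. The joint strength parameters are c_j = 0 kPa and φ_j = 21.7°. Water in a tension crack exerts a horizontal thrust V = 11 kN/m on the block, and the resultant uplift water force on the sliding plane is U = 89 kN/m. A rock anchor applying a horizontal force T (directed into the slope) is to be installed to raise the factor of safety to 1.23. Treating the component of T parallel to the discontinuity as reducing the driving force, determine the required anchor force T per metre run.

Resolving forces along and normal to the sliding plane, with the horizontal anchor force T adding T·sinα to the effective normal force and T·cosα acting up the plane against the driving force:
FS = [c_jL + (W cosα − U − V sinα + T sinα) tanφ_j] / [W sinα + V cosα − T cosα]
Without the anchor: N' = 382.6 kN/m, driving T_d = 212.1 kN/m, resisting R = 0·11.9 + 382.6·tan21.7° = 152.3 kN/m, FS = 0.72.
Setting FS = 1.23 and solving for T:
1.23·(212.1 − T cos23.0°) = 152.3 + T sin23.0°·tan21.7°
T·(sin23.0°·tan21.7° + 1.23·cos23.0°) = 1.23·212.1 − 152.3
T·(0.3907·0.3979 + 1.23·0.9205) = 260.9 − 152.3 = 108.7
T·1.2877 = 108.7
T = 84.4 kN/m

T = 84 kN/m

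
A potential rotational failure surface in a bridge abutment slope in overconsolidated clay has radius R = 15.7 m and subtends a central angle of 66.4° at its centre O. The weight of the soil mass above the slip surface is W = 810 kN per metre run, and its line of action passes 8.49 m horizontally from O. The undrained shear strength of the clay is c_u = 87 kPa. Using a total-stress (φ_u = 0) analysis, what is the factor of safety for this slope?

FS = 3.61

Taking moments about the centre O, the resisting moment is provided by the undrained shear strength acting along the arc:
Arc length L_a = R·θ = 15.7·(66.4°·π/180) = 15.7·1.1589 = 18.19 m
M_R = c_u·L_a·R = 87·18.19·15.7 = 24852.2 kN·m/m
M_D = W·d = 810·8.49 = 6876.9 kN·m/m
FS = M_R / M_D = 24852.2 / 6876.9 = 3.614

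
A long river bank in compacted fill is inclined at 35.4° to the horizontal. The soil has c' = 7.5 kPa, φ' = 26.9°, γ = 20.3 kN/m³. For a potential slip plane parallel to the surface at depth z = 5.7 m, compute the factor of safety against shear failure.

FS = 0.85

For an infinite slope with a slip plane parallel to the surface (no pore pressure): FS = [c' + γz cos²β tanφ'] / [γz sinβ cosβ].
γz = 20.3·5.7 = 115.71 kN/m²
Numerator = 7.5 + 115.71·cos²35.4°·tan26.9° = 7.5 + 115.71·0.6644·0.5073 = 46.504 kPa
Denominator = 115.71·sin35.4°·cos35.4° = 115.71·0.5793·0.8151 = 54.637 kPa
FS = 46.504 / 54.637 = 0.851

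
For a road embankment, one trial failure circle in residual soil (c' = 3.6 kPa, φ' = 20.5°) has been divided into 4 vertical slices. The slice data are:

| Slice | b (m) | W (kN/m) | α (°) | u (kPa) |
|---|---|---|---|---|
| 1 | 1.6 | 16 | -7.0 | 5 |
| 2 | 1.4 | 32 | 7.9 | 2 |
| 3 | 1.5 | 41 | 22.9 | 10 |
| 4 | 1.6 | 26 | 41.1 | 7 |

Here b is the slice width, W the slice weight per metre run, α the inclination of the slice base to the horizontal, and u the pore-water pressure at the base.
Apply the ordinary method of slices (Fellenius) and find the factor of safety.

Ordinary method of slices: FS = Σ[c'·Δl_i + (W_i cosα_i − u_i·Δl_i)·tanφ'] / Σ W_i sinα_i, with Δl_i = b_i / cosα_i.
Slice 1: Δl = 1.6/cos(-7.0°) = 1.612 m; N'_1 = 16·cos(-7.0°) − 5·1.612 = 7.8; c'Δl = 5.80; W sinα = -1.9
Slice 2: Δl = 1.4/cos7.9° = 1.413 m; N'_2 = 32·cos7.9° − 2·1.413 = 28.9; c'Δl = 5.09; W sinα = 4.4
Slice 3: Δl = 1.5/cos22.9° = 1.628 m; N'_3 = 41·cos22.9° − 10·1.628 = 21.5; c'Δl = 5.86; W sinα = 16.0
Slice 4: Δl = 1.6/cos41.1° = 2.123 m; N'_4 = 26·cos41.1° − 7·2.123 = 4.7; c'Δl = 7.64; W sinα = 17.1
Σc'Δl = 24.4 kN/m; ΣN' = 62.9 kN/m; ΣW sinα = 35.5 kN/m
Resisting = 24.4 + 62.9·tan20.5° = 24.4 + 23.5 = 47.9 kN/m
FS = 47.9 / 35.5 = 1.350

FS = 1.35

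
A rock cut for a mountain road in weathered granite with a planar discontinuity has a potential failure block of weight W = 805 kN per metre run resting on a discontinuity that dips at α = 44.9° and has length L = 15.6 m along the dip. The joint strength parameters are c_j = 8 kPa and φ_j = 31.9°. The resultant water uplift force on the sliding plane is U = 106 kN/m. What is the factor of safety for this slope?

FS = 0.73

Resolving the block weight along and normal to the plane and applying the Mohr–Coulomb strength on the joint:
N' = W cosα − U = 805·cos44.9° − 106 = 464.2 kN/m
Driving force T = W sinα = 805·sin44.9° = 568.2 kN/m
Resisting force R = c_j·L + N'·tanφ_j = 8·15.6 + 464.2·tan31.9° = 124.8 + 288.9 = 413.7 kN/m
FS = R / T = 413.7 / 568.2 = 0.728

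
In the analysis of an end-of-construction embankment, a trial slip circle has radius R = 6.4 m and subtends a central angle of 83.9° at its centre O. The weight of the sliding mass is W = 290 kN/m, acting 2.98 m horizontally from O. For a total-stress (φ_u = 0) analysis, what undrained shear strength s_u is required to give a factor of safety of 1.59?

FS = s_u·L_a·R / (W·d), so s_u = FS·W·d / (L_a·R).
Arc length L_a = R·θ = 6.4·(83.9°·π/180) = 6.4·1.4643 = 9.37 m
s_u = 1.59·290·2.98 / (9.37·6.4) = 1374.1 / 59.98 = 22.91 kPa

s_u = 22.9 kPa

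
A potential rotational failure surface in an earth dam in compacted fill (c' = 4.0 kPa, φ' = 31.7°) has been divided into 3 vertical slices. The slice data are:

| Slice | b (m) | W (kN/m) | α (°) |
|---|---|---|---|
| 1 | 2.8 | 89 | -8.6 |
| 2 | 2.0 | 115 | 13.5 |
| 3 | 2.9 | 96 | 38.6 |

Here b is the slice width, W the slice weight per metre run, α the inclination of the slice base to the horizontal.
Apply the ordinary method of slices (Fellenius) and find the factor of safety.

FS = 2.78

Ordinary method of slices: FS = Σ[c'·Δl_i + (W_i cosα_i)·tanφ'] / Σ W_i sinα_i, with Δl_i = b_i / cosα_i.
Slice 1: Δl = 2.8/cos(-8.6°) = 2.832 m; N'_1 = 89·cos(-8.6°) = 88.0; c'Δl = 11.33; W sinα = -13.3
Slice 2: Δl = 2.0/cos13.5° = 2.057 m; N'_2 = 115·cos13.5° = 111.8; c'Δl = 8.23; W sinα = 26.8
Slice 3: Δl = 2.9/cos38.6° = 3.711 m; N'_3 = 96·cos38.6° = 75.0; c'Δl = 14.84; W sinα = 59.9
Σc'Δl = 34.4 kN/m; ΣN' = 274.8 kN/m; ΣW sinα = 73.4 kN/m
Resisting = 34.4 + 274.8·tan31.7° = 34.4 + 169.7 = 204.1 kN/m
FS = 204.1 / 73.4 = 2.780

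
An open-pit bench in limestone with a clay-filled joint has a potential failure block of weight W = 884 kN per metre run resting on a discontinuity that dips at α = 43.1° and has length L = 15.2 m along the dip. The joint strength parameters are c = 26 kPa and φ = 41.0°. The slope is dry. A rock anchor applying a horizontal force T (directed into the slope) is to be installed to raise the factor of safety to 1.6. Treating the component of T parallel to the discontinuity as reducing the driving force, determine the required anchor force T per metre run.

T = 6 kN/m

Resolving forces along and normal to the sliding plane, with the horizontal anchor force T adding T·sinα to the effective normal force and T·cosα acting up the plane against the driving force:
FS = [cL + (W cosα + T sinα) tanφ] / [W sinα − T cosα]
Without the anchor: N' = 645.5 kN/m, driving T_d = 604.0 kN/m, resisting R = 26·15.2 + 645.5·tan41.0° = 956.3 kN/m, FS = 1.58.
Setting FS = 1.6 and solving for T:
1.6·(604.0 − T cos43.1°) = 956.3 + T sin43.1°·tan41.0°
T·(sin43.1°·tan41.0° + 1.6·cos43.1°) = 1.6·604.0 − 956.3
T·(0.6833·0.8693 + 1.6·0.7302) = 966.4 − 956.3 = 10.1
T·1.7622 = 10.1
T = 5.7 kN/m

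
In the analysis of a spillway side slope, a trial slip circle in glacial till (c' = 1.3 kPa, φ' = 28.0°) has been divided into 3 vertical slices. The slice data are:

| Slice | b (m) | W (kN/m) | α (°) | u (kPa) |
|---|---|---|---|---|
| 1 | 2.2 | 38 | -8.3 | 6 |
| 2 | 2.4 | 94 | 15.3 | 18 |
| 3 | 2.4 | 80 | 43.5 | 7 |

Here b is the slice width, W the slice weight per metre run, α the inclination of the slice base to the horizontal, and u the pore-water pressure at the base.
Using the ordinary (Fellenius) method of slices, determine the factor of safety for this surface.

Ordinary method of slices: FS = Σ[c'·Δl_i + (W_i cosα_i − u_i·Δl_i)·tanφ'] / Σ W_i sinα_i, with Δl_i = b_i / cosα_i.
Slice 1: Δl = 2.2/cos(-8.3°) = 2.223 m; N'_1 = 38·cos(-8.3°) − 6·2.223 = 24.3; c'Δl = 2.89; W sinα = -5.5
Slice 2: Δl = 2.4/cos15.3° = 2.488 m; N'_2 = 94·cos15.3° − 18·2.488 = 45.9; c'Δl = 3.23; W sinα = 24.8
Slice 3: Δl = 2.4/cos43.5° = 3.309 m; N'_3 = 80·cos43.5° − 7·3.309 = 34.9; c'Δl = 4.30; W sinα = 55.1
Σc'Δl = 10.4 kN/m; ΣN' = 105.0 kN/m; ΣW sinα = 74.4 kN/m
Resisting = 10.4 + 105.0·tan28.0° = 10.4 + 55.8 = 66.3 kN/m
FS = 66.3 / 74.4 = 0.891

FS = 0.89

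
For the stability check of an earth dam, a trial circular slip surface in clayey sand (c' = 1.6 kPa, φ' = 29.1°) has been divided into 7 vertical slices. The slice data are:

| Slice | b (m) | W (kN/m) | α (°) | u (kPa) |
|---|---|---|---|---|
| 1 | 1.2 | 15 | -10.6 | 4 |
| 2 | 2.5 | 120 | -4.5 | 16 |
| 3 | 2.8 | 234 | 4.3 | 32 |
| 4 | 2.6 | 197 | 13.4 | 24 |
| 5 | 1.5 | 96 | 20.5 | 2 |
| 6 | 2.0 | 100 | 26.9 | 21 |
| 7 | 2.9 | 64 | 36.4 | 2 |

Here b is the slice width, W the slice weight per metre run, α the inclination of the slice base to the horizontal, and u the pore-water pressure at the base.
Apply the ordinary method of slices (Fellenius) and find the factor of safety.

Ordinary method of slices: FS = Σ[c'·Δl_i + (W_i cosα_i − u_i·Δl_i)·tanφ'] / Σ W_i sinα_i, with Δl_i = b_i / cosα_i.
Slice 1: Δl = 1.2/cos(-10.6°) = 1.221 m; N'_1 = 15·cos(-10.6°) − 4·1.221 = 9.9; c'Δl = 1.95; W sinα = -2.8
Slice 2: Δl = 2.5/cos(-4.5°) = 2.508 m; N'_2 = 120·cos(-4.5°) − 16·2.508 = 79.5; c'Δl = 4.01; W sinα = -9.4
Slice 3: Δl = 2.8/cos4.3° = 2.808 m; N'_3 = 234·cos4.3° − 32·2.808 = 143.5; c'Δl = 4.49; W sinα = 17.5
Slice 4: Δl = 2.6/cos13.4° = 2.673 m; N'_4 = 197·cos13.4° − 24·2.673 = 127.5; c'Δl = 4.28; W sinα = 45.7
Slice 5: Δl = 1.5/cos20.5° = 1.601 m; N'_5 = 96·cos20.5° − 2·1.601 = 86.7; c'Δl = 2.56; W sinα = 33.6
Slice 6: Δl = 2.0/cos26.9° = 2.243 m; N'_6 = 100·cos26.9° − 21·2.243 = 42.1; c'Δl = 3.59; W sinα = 45.2
Slice 7: Δl = 2.9/cos36.4° = 3.603 m; N'_7 = 64·cos36.4° − 2·3.603 = 44.3; c'Δl = 5.76; W sinα = 38.0
Σc'Δl = 26.7 kN/m; ΣN' = 533.5 kN/m; ΣW sinα = 167.9 kN/m
Resisting = 26.7 + 533.5·tan29.1° = 26.7 + 296.9 = 323.6 kN/m
FS = 323.6 / 167.9 = 1.928

FS = 1.93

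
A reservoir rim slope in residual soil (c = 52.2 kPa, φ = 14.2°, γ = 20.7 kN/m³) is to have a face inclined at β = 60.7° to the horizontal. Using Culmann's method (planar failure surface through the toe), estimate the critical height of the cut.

H_c = 27.36 m

Culmann's analysis gives the critical failure plane at α_cr = (β + φ)/2 = (60.7 + 14.2)/2 = 37.5°, and the critical height
H_c = (4c/γ) · sinβ cosφ / [1 − cos(β − φ)]
    = (4·52.2/20.7) · sin60.7°·cos14.2° / [1 − cos(46.5°)]
    = 10.087 · 0.8721·0.9694 / [1 − 0.6884]
    = 10.087 · 0.8454 / 0.3116
    = 27.36 m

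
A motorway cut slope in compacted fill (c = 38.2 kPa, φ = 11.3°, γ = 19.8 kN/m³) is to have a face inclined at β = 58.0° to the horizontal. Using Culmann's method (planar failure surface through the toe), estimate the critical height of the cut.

Culmann's analysis gives the critical failure plane at α_cr = (β + φ)/2 = (58.0 + 11.3)/2 = 34.6°, and the critical height
H_c = (4c/γ) · sinβ cosφ / [1 − cos(β − φ)]
    = (4·38.2/19.8) · sin58.0°·cos11.3° / [1 − cos(46.7°)]
    = 7.717 · 0.8480·0.9806 / [1 − 0.6858]
    = 7.717 · 0.8316 / 0.3142
    = 20.43 m

H_c = 20.43 m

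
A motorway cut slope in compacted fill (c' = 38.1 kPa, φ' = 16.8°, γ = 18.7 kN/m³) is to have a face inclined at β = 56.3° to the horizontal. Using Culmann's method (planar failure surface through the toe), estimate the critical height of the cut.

H_c = 28.42 m

Culmann's analysis gives the critical failure plane at α_cr = (β + φ')/2 = (56.3 + 16.8)/2 = 36.5°, and the critical height
H_c = (4c'/γ) · sinβ cosφ' / [1 − cos(β − φ')]
    = (4·38.1/18.7) · sin56.3°·cos16.8° / [1 − cos(39.5°)]
    = 8.150 · 0.8320·0.9573 / [1 − 0.7716]
    = 8.150 · 0.7964 / 0.2284
    = 28.42 m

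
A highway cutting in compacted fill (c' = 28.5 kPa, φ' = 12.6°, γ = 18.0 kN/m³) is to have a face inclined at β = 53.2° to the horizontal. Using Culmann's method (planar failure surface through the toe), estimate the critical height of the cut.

H_c = 20.56 m

Culmann's analysis gives the critical failure plane at α_cr = (β + φ')/2 = (53.2 + 12.6)/2 = 32.9°, and the critical height
H_c = (4c'/γ) · sinβ cosφ' / [1 − cos(β − φ')]
    = (4·28.5/18.0) · sin53.2°·cos12.6° / [1 − cos(40.6°)]
    = 6.333 · 0.8007·0.9759 / [1 − 0.7593]
    = 6.333 · 0.7814 / 0.2407
    = 20.56 m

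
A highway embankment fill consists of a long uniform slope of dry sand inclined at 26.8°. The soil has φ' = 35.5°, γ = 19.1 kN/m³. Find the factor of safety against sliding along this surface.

FS = 1.41

For a dry cohesionless infinite slope the factor of safety is FS = tanφ' / tanβ.
FS = tan35.5° / tan26.8° = 0.7133 / 0.5051 = 1.412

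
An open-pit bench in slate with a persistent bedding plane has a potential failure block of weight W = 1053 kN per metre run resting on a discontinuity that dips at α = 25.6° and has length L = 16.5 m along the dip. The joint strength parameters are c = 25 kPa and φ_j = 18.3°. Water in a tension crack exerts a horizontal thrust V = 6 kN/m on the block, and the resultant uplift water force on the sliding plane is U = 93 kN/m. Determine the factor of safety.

FS = 1.51

Resolving the block weight along and normal to the plane and applying the Mohr–Coulomb strength on the joint:
N' = W cosα − U − V sinα = 1053·cos25.6° − 93 − 6·sin25.6° = 854.0 kN/m
Driving force T = W sinα + V cosα = 1053·sin25.6° + 6·cos25.6° = 460.4 kN/m
Resisting force R = c·L + N'·tanφ_j = 25·16.5 + 854.0·tan18.3° = 412.5 + 282.4 = 694.9 kN/m
FS = R / T = 694.9 / 460.4 = 1.509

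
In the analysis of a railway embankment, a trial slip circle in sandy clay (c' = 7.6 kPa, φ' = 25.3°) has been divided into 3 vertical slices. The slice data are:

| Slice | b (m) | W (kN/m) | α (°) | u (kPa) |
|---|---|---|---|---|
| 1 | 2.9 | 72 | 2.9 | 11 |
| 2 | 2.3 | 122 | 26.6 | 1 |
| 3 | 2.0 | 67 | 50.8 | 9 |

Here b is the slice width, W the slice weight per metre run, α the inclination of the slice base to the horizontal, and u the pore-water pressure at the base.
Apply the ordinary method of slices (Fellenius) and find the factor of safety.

Ordinary method of slices: FS = Σ[c'·Δl_i + (W_i cosα_i − u_i·Δl_i)·tanφ'] / Σ W_i sinα_i, with Δl_i = b_i / cosα_i.
Slice 1: Δl = 2.9/cos2.9° = 2.904 m; N'_1 = 72·cos2.9° − 11·2.904 = 40.0; c'Δl = 22.07; W sinα = 3.6
Slice 2: Δl = 2.3/cos26.6° = 2.572 m; N'_2 = 122·cos26.6° − 1·2.572 = 106.5; c'Δl = 19.55; W sinα = 54.6
Slice 3: Δl = 2.0/cos50.8° = 3.164 m; N'_3 = 67·cos50.8° − 9·3.164 = 13.9; c'Δl = 24.05; W sinα = 51.9
Σc'Δl = 65.7 kN/m; ΣN' = 160.3 kN/m; ΣW sinα = 110.2 kN/m
Resisting = 65.7 + 160.3·tan25.3° = 65.7 + 75.8 = 141.5 kN/m
FS = 141.5 / 110.2 = 1.284

FS = 1.28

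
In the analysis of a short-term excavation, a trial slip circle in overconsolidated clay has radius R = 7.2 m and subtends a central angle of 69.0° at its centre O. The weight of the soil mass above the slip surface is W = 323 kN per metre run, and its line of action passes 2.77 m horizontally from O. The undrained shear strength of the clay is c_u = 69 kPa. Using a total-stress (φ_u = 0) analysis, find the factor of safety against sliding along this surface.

FS = 4.81

Taking moments about the centre O, the resisting moment is provided by the undrained shear strength acting along the arc:
Arc length L_a = R·θ = 7.2·(69.0°·π/180) = 7.2·1.2043 = 8.67 m
M_R = c_u·L_a·R = 69·8.67·7.2 = 4307.7 kN·m/m
M_D = W·d = 323·2.77 = 894.7 kN·m/m
FS = M_R / M_D = 4307.7 / 894.7 = 4.815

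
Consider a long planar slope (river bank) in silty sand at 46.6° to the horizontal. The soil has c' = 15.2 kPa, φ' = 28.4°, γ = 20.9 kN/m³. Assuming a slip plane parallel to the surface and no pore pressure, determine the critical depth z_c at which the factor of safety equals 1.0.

z_c = 2.98 m

Setting FS = 1.00 in FS = [c' + γz cos²β tanφ'] / [γz sinβ cosβ] and solving for z:
z = c' / [γ cosβ (FS·sinβ − cosβ·tanφ')]
  = 15.2 / [20.9·cos46.6°·(1.00·sin46.6° − cos46.6°·tan28.4°)]
  = 15.2 / [20.9·0.6871·(1.00·0.7266 − 0.6871·0.5407)]
  = 15.2 / 5.0988 = 2.981 m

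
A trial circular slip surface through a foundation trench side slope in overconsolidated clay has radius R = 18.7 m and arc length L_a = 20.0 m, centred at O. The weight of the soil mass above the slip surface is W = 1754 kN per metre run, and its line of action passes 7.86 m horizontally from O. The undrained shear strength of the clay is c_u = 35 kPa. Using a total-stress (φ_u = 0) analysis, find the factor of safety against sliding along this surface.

FS = 0.95

Taking moments about the centre O, the resisting moment is provided by the undrained shear strength acting along the arc:
M_R = c_u·L_a·R = 35·20.00·18.7 = 13090.0 kN·m/m
M_D = W·d = 1754·7.86 = 13786.4 kN·m/m
FS = M_R / M_D = 13090.0 / 13786.4 = 0.949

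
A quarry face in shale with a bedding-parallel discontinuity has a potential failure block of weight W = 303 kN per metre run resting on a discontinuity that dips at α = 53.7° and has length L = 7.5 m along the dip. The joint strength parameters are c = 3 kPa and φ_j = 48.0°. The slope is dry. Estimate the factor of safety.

Resolving the block weight along and normal to the plane and applying the Mohr–Coulomb strength on the joint:
N' = W cosα = 303·cos53.7° = 179.4 kN/m
Driving force T = W sinα = 303·sin53.7° = 244.2 kN/m
Resisting force R = c·L + N'·tanφ_j = 3·7.5 + 179.4·tan48.0° = 22.5 + 199.2 = 221.7 kN/m
FS = R / T = 221.7 / 244.2 = 0.908

FS = 0.91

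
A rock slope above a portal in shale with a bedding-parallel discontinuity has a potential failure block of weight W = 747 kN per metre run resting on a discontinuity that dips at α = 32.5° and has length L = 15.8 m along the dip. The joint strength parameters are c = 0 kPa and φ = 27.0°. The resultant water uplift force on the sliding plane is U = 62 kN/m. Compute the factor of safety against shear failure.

FS = 0.72

Resolving the block weight along and normal to the plane and applying the Mohr–Coulomb strength on the joint:
N' = W cosα − U = 747·cos32.5° − 62 = 568.0 kN/m
Driving force T = W sinα = 747·sin32.5° = 401.4 kN/m
Resisting force R = c·L + N'·tanφ = 0·15.8 + 568.0·tan27.0° = 0.0 + 289.4 = 289.4 kN/m
FS = R / T = 289.4 / 401.4 = 0.721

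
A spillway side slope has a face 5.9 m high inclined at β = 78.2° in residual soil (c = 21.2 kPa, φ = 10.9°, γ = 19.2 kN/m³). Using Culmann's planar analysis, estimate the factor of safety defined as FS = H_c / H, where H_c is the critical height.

H_c = (4c/γ) · sinβ cosφ / [1 − cos(β − φ)]
    = (4·21.2/19.2) · sin78.2°·cos10.9° / [1 − cos67.3°]
    = 4.417 · 0.9612 / 0.6141 = 6.91 m
FS = H_c / H = 6.91 / 5.9 = 1.172

FS = 1.17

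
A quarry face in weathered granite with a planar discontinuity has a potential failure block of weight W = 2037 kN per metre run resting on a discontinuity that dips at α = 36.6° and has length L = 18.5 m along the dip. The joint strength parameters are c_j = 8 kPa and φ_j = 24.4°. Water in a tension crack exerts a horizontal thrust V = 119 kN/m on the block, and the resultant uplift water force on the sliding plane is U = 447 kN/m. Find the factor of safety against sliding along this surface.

FS = 0.50

Resolving the block weight along and normal to the plane and applying the Mohr–Coulomb strength on the joint:
N' = W cosα − U − V sinα = 2037·cos36.6° − 447 − 119·sin36.6° = 1117.4 kN/m
Driving force T = W sinα + V cosα = 2037·sin36.6° + 119·cos36.6° = 1310.0 kN/m
Resisting force R = c_j·L + N'·tanφ_j = 8·18.5 + 1117.4·tan24.4° = 148.0 + 506.9 = 654.9 kN/m
FS = R / T = 654.9 / 1310.0 = 0.500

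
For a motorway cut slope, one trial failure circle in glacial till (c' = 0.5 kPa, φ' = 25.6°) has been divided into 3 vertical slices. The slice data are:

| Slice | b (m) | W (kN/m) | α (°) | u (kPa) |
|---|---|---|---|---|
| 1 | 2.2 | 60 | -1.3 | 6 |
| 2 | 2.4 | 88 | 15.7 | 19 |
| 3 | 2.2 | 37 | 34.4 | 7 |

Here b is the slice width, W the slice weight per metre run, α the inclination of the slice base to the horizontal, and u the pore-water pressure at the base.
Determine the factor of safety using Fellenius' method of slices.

Ordinary method of slices: FS = Σ[c'·Δl_i + (W_i cosα_i − u_i·Δl_i)·tanφ'] / Σ W_i sinα_i, with Δl_i = b_i / cosα_i.
Slice 1: Δl = 2.2/cos(-1.3°) = 2.201 m; N'_1 = 60·cos(-1.3°) − 6·2.201 = 46.8; c'Δl = 1.10; W sinα = -1.4
Slice 2: Δl = 2.4/cos15.7° = 2.493 m; N'_2 = 88·cos15.7° − 19·2.493 = 37.3; c'Δl = 1.25; W sinα = 23.8
Slice 3: Δl = 2.2/cos34.4° = 2.666 m; N'_3 = 37·cos34.4° − 7·2.666 = 11.9; c'Δl = 1.33; W sinα = 20.9
Σc'Δl = 3.7 kN/m; ΣN' = 96.0 kN/m; ΣW sinα = 43.4 kN/m
Resisting = 3.7 + 96.0·tan25.6° = 3.7 + 46.0 = 49.7 kN/m
FS = 49.7 / 43.4 = 1.146

FS = 1.15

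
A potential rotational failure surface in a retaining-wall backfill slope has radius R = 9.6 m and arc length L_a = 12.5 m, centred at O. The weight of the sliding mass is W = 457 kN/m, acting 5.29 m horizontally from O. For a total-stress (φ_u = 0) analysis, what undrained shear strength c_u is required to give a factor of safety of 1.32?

c_u = 26.6 kPa

FS = c_u·L_a·R / (W·d), so c_u = FS·W·d / (L_a·R).
c_u = 1.32·457·5.29 / (12.50·9.6) = 3191.1 / 120.00 = 26.59 kPa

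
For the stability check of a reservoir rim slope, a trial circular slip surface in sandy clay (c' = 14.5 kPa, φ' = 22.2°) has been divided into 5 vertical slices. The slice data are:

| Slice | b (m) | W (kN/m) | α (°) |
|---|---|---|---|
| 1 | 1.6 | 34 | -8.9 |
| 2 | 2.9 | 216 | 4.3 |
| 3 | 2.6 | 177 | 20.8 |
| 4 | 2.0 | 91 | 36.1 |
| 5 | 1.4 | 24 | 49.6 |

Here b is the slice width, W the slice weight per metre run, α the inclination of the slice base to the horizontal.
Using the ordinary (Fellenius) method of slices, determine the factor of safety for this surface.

FS = 2.60

Ordinary method of slices: FS = Σ[c'·Δl_i + (W_i cosα_i)·tanφ'] / Σ W_i sinα_i, with Δl_i = b_i / cosα_i.
Slice 1: Δl = 1.6/cos(-8.9°) = 1.619 m; N'_1 = 34·cos(-8.9°) = 33.6; c'Δl = 23.48; W sinα = -5.3
Slice 2: Δl = 2.9/cos4.3° = 2.908 m; N'_2 = 216·cos4.3° = 215.4; c'Δl = 42.17; W sinα = 16.2
Slice 3: Δl = 2.6/cos20.8° = 2.781 m; N'_3 = 177·cos20.8° = 165.5; c'Δl = 40.33; W sinα = 62.9
Slice 4: Δl = 2.0/cos36.1° = 2.475 m; N'_4 = 91·cos36.1° = 73.5; c'Δl = 35.89; W sinα = 53.6
Slice 5: Δl = 1.4/cos49.6° = 2.160 m; N'_5 = 24·cos49.6° = 15.6; c'Δl = 31.32; W sinα = 18.3
Σc'Δl = 173.2 kN/m; ΣN' = 503.5 kN/m; ΣW sinα = 145.7 kN/m
Resisting = 173.2 + 503.5·tan22.2° = 173.2 + 205.5 = 378.7 kN/m
FS = 378.7 / 145.7 = 2.599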